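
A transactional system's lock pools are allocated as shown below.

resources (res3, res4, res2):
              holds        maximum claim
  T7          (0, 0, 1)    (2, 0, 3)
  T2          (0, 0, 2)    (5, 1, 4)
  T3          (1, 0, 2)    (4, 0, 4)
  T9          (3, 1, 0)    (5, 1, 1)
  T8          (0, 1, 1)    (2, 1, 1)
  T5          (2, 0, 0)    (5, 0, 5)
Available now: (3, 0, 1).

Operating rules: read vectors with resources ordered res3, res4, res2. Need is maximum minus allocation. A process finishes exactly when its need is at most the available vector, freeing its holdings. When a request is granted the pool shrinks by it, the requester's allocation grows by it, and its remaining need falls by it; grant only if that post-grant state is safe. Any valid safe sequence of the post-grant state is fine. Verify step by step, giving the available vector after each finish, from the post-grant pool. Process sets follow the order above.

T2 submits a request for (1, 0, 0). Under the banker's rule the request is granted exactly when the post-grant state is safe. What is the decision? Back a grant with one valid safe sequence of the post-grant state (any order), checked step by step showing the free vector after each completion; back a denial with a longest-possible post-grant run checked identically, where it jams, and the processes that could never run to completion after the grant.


GRANT. The post-grant state is safe; one safe sequence: T8, T7, T9, T2, T3, T5.
Key observation: after the grant the pool drops to (2, 0, 1), which still lets T8 finish first and unwind the rest.
Step-by-step check of the post-grant state:
  pool = (2, 0, 1)
  T8: need (2, 0, 0) fits (2, 0, 1); releases (0, 1, 1), pool now (2, 1, 2)
  T7: need (2, 0, 2) fits (2, 1, 2); releases (0, 0, 1), pool now (2, 1, 3)
  T9: need (2, 0, 1) fits (2, 1, 3); releases (3, 1, 0), pool now (5, 2, 3)
  T2: need (4, 1, 2) fits (5, 2, 3); releases (1, 0, 2), pool now (6, 2, 5)
  T3: need (3, 0, 2) fits (6, 2, 5); releases (1, 0, 2), pool now (7, 2, 7)
  T5: need (3, 0, 5) fits (7, 2, 7); releases (2, 0, 0), pool now (9, 2, 7)


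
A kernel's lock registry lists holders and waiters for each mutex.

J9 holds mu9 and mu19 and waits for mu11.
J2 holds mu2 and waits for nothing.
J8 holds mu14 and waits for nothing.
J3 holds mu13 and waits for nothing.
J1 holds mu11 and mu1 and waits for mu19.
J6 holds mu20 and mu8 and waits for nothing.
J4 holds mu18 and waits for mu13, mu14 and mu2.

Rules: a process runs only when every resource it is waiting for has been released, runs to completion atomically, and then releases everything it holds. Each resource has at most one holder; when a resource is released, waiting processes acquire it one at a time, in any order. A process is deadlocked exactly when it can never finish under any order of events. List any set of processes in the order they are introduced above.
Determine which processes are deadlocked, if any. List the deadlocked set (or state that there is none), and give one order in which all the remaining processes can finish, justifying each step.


Deadlocked: J9 and J1.
Key observation: the knot is the closed ring of waits J9 -> J1 -> J9; no other process is dragged down with it.
One completion order for the rest: J2, J3, J8, J6, J4.
Check, step by step:
  J2 waits on nothing -> runs at once and releases mu2
  J3 waits on nothing -> runs at once and releases mu13
  J8 waits on nothing -> runs at once and releases mu14
  J6 waits on nothing -> runs at once and releases mu20 and mu8
  run J4 (all its waits — mu13, mu14 and mu2 — are resolved); releases mu18


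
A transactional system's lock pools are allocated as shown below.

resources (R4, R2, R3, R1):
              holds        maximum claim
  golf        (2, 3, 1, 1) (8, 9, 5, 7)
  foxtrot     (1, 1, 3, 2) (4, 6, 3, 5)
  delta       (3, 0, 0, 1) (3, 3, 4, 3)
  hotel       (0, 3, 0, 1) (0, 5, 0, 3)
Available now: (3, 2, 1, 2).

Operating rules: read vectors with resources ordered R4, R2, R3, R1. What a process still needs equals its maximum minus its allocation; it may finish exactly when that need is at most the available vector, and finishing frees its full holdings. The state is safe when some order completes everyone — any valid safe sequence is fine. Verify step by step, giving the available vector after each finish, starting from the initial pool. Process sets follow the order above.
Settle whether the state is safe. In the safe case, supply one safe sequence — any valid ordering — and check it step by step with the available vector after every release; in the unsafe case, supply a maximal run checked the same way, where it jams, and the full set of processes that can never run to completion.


SAFE. One safe sequence: hotel, foxtrot, delta, golf.
Key observation: reading the order forward, hotel is the first process whose need (0, 2, 0, 2) meets the free pool (3, 2, 1, 2) exactly on a resource it requests.
Walking it through:
  pool = (3, 2, 1, 2)
  hotel needs (0, 2, 0, 2) <= (3, 2, 1, 2) -> finishes; pool += (0, 3, 0, 1) = (3, 5, 1, 3)
  foxtrot needs (3, 5, 0, 3) <= (3, 5, 1, 3) -> finishes; pool += (1, 1, 3, 2) = (4, 6, 4, 5)
  delta needs (0, 3, 4, 2) <= (4, 6, 4, 5) -> finishes; pool += (3, 0, 0, 1) = (7, 6, 4, 6)
  golf needs (6, 6, 4, 6) <= (7, 6, 4, 6) -> finishes; pool += (2, 3, 1, 1) = (9, 9, 5, 7)


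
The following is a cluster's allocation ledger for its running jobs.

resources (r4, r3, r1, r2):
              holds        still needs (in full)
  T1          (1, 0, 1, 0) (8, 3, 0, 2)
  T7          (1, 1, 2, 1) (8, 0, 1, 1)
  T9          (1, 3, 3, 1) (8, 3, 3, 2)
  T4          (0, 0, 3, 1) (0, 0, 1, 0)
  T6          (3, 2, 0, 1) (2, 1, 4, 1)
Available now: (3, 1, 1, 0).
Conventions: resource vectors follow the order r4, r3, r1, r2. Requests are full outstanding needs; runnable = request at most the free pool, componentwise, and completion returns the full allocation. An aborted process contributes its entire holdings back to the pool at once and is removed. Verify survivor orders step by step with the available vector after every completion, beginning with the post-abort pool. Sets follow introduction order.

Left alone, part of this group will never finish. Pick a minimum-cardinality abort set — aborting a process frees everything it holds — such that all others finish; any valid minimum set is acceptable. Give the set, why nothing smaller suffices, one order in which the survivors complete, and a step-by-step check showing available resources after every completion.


The answer: abort T1 and T7.
Key observation: T9 had no path to completion before; after the abort of T1 and T7 ((2, 1, 3, 1) returned), step 3 is where it fits.
Minimality, checking each single-abort alternative: T1 alone leaves T7 blocked (short on r4); T7 alone leaves T1 blocked (short on r4); T9 alone leaves T1 blocked (short on r4); T4 alone leaves T1 blocked (short on r4); T6 alone leaves T1 blocked (short on r4).
The survivors complete as T4, T6, T9. Check, step by step (starting from the post-abort pool):
  pool = (5, 2, 4, 1)
  T4: need (0, 0, 1, 0) fits (5, 2, 4, 1); releases (0, 0, 3, 1), pool now (5, 2, 7, 2)
  T6: need (2, 1, 4, 1) fits (5, 2, 7, 2); releases (3, 2, 0, 1), pool now (8, 4, 7, 3)
  T9: need (8, 3, 3, 2) fits (8, 4, 7, 3); releases (1, 3, 3, 1), pool now (9, 7, 10, 4)


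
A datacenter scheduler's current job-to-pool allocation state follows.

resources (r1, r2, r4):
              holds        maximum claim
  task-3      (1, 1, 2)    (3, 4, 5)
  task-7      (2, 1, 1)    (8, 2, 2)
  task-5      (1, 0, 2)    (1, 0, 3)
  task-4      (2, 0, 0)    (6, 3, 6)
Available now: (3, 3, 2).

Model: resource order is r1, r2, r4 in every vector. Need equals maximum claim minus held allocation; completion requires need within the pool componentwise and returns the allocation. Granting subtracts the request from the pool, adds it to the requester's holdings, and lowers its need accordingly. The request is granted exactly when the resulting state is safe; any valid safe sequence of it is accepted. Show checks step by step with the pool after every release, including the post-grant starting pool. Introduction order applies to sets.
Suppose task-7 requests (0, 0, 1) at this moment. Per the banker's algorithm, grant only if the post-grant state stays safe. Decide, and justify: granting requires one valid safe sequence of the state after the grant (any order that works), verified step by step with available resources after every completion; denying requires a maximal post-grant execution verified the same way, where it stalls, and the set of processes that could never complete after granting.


DENY: after the grant no complete ordering would exist.
Key observation: after task-5, task-3 the pool peaks at (5, 4, 5), and each blocked process is short somewhere: task-7 on r1; task-4 on r4.
On the post-grant state, task-5, task-3 is a maximal run — nothing extends it. Step-by-step check:
  pool = (3, 3, 1)
  task-5 needs (0, 0, 1) <= (3, 3, 1) -> finishes; pool += (1, 0, 2) = (4, 3, 3)
  task-3 needs (2, 3, 3) <= (4, 3, 3) -> finishes; pool += (1, 1, 2) = (5, 4, 5)
  task-7 still needs (6, 1, 0) but only (5, 4, 5) is free — short on r1
  task-4 still needs (4, 3, 6) but only (5, 4, 5) is free — short on r4
Processes that could never finish after the grant: task-7 and task-4.


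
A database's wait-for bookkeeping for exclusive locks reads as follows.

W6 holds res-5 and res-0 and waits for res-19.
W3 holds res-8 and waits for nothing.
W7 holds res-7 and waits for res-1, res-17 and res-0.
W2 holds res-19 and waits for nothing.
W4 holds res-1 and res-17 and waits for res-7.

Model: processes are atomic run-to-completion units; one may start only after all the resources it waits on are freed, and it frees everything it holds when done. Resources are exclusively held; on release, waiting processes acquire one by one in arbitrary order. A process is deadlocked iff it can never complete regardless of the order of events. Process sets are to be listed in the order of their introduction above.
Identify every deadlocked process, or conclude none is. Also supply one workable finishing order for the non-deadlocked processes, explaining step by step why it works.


The deadlocked set is W7 and W4.
Key observation: the wait chain closes on itself along W7 -> W4 -> W7; no other process is dragged down with it.
One completion order for the rest: W2, W6, W3.
Verifying each step:
  W2 waits on nothing -> runs at once and releases res-19
  W6 waits on res-19 — all released -> runs and releases res-5 and res-0
  W3 waits on nothing -> runs at once and releases res-8


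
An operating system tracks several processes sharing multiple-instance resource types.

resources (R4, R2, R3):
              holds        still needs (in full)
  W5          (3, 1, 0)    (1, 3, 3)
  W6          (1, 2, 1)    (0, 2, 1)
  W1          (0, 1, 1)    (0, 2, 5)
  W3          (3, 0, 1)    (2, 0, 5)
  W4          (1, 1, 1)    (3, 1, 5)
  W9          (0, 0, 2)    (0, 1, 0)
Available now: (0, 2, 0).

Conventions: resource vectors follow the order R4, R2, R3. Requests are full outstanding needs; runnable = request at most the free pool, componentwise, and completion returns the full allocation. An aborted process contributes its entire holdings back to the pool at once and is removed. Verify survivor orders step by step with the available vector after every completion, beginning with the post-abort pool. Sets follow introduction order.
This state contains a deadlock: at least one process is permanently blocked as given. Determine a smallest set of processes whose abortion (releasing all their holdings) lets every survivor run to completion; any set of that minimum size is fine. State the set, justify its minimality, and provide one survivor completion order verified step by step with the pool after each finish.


Abort W1 and W3.
Key observation: W4 could never have finished before the abort; with (3, 1, 2) returned by W1 and W3, it fits at step 4.
No one abort is enough; case by case: W5 alone leaves W1 blocked (short on R3); W6 alone leaves W1 blocked (short on R3); W1 alone leaves W3 blocked (short on R3); W3 alone leaves W1 blocked (short on R3); W4 alone leaves W1 blocked (short on R3); W9 alone leaves W1 blocked (short on R3).
The survivors complete as W9, W6, W5, W4. Check, step by step (starting from the post-abort pool):
  pool = (3, 3, 2)
  W9: need (0, 1, 0) fits (3, 3, 2); releases (0, 0, 2), pool now (3, 3, 4)
  W6: need (0, 2, 1) fits (3, 3, 4); releases (1, 2, 1), pool now (4, 5, 5)
  W5: need (1, 3, 3) fits (4, 5, 5); releases (3, 1, 0), pool now (7, 6, 5)
  W4: need (3, 1, 5) fits (7, 6, 5); releases (1, 1, 1), pool now (8, 7, 6)


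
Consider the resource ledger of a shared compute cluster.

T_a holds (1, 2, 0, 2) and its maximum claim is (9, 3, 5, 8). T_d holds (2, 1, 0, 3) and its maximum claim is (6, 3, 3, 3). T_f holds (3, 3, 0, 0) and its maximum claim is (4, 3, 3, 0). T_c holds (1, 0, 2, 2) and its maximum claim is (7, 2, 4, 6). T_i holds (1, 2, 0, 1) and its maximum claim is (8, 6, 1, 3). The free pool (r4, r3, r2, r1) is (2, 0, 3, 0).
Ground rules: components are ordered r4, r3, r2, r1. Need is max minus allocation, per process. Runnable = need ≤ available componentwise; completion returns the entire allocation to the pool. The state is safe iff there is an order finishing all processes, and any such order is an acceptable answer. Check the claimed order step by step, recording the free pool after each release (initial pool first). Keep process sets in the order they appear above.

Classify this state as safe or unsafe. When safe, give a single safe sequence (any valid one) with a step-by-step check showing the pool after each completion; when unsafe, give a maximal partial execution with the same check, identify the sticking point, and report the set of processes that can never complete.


SAFE — a valid safe sequence is T_f, T_d, T_i, T_c, T_a.
Key observation: at T_f the run first touches a limit — (1, 0, 3, 0) against (2, 0, 3, 0), exact on a resource it actually requests.
Check, step by step:
  pool = (2, 0, 3, 0)
  T_f needs (1, 0, 3, 0) <= (2, 0, 3, 0) -> finishes; pool += (3, 3, 0, 0) = (5, 3, 3, 0)
  T_d needs (4, 2, 3, 0) <= (5, 3, 3, 0) -> finishes; pool += (2, 1, 0, 3) = (7, 4, 3, 3)
  T_i needs (7, 4, 1, 2) <= (7, 4, 3, 3) -> finishes; pool += (1, 2, 0, 1) = (8, 6, 3, 4)
  T_c needs (6, 2, 2, 4) <= (8, 6, 3, 4) -> finishes; pool += (1, 0, 2, 2) = (9, 6, 5, 6)
  T_a needs (8, 1, 5, 6) <= (9, 6, 5, 6) -> finishes; pool += (1, 2, 0, 2) = (10, 8, 5, 8)


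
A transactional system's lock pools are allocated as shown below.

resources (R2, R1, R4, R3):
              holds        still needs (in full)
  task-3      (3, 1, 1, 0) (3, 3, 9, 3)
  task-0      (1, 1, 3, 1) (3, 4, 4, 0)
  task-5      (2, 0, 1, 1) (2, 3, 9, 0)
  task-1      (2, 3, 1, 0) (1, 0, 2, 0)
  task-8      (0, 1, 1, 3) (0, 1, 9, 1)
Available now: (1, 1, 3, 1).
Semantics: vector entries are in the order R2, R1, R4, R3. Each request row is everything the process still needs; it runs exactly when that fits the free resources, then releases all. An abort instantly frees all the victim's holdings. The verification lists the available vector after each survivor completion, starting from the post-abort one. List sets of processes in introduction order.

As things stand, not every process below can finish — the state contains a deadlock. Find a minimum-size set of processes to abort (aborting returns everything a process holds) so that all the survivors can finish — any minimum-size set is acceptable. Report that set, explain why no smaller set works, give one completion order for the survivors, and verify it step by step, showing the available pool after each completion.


Abort task-3 and task-5.
Key observation: the returned (5, 1, 2, 1) from task-3 and task-5 is what brings task-8 — unrunnable before, under any order — into play at step 3.
No one abort is enough; case by case: task-3 alone leaves task-5 blocked (short on R4); task-0 alone leaves task-3 blocked (short on R4 and R3); task-5 alone leaves task-3 blocked (short on R4); task-1 alone leaves task-3 blocked (short on R4 and R3); task-8 alone leaves task-3 blocked (short on R4).
One survivor order: task-1, task-0, task-8. Walking it through (post-abort pool first):
  pool = (6, 2, 5, 2)
  task-1: need (1, 0, 2, 0) fits (6, 2, 5, 2); releases (2, 3, 1, 0), pool now (8, 5, 6, 2)
  task-0: need (3, 4, 4, 0) fits (8, 5, 6, 2); releases (1, 1, 3, 1), pool now (9, 6, 9, 3)
  task-8: need (0, 1, 9, 1) fits (9, 6, 9, 3); releases (0, 1, 1, 3), pool now (9, 7, 10, 6)


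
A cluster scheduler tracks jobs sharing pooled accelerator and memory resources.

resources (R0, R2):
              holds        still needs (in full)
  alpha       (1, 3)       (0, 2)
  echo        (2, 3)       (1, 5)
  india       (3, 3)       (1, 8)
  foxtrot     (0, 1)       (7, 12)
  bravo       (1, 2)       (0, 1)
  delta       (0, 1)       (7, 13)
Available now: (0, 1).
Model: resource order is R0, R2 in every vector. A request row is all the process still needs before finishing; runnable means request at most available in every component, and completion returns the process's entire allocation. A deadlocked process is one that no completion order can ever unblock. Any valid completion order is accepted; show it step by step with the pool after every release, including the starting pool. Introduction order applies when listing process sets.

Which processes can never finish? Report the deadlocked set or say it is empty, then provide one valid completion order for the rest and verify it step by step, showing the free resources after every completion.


Nothing here is deadlocked.
Key observation: the pool covers bravo at once, and every later process fits after earlier releases.
One completion order for the rest: bravo, alpha, echo, india, foxtrot, delta. Walking it through:
  pool = (0, 1)
  bravo: need (0, 1) fits (0, 1); releases (1, 2), pool now (1, 3)
  alpha: need (0, 2) fits (1, 3); releases (1, 3), pool now (2, 6)
  echo: need (1, 5) fits (2, 6); releases (2, 3), pool now (4, 9)
  india: need (1, 8) fits (4, 9); releases (3, 3), pool now (7, 12)
  foxtrot: need (7, 12) fits (7, 12); releases (0, 1), pool now (7, 13)
  delta: need (7, 13) fits (7, 13); releases (0, 1), pool now (7, 14)


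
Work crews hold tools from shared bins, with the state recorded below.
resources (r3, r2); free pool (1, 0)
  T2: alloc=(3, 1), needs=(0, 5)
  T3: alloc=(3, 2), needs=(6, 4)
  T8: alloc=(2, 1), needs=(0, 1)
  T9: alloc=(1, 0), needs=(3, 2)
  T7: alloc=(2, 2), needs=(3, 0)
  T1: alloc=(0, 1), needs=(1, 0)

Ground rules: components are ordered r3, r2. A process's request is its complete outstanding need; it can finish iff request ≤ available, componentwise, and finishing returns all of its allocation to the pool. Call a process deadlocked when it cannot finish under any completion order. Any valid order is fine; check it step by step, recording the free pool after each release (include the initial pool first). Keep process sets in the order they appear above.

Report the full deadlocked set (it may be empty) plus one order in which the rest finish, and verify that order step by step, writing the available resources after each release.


No process is deadlocked.
Key observation: T1 fits the free pool immediately, and its release cascades until everyone finishes.
The rest can finish in the order T1, T8, T9, T7, T3, T2. Check, step by step:
  pool = (1, 0)
  run T1 (needs (1, 0), free (1, 0)); after release of (0, 1) the pool is (1, 1)
  run T8 (needs (0, 1), free (1, 1)); after release of (2, 1) the pool is (3, 2)
  run T9 (needs (3, 2), free (3, 2)); after release of (1, 0) the pool is (4, 2)
  run T7 (needs (3, 0), free (4, 2)); after release of (2, 2) the pool is (6, 4)
  run T3 (needs (6, 4), free (6, 4)); after release of (3, 2) the pool is (9, 6)
  run T2 (needs (0, 5), free (9, 6)); after release of (3, 1) the pool is (12, 7)


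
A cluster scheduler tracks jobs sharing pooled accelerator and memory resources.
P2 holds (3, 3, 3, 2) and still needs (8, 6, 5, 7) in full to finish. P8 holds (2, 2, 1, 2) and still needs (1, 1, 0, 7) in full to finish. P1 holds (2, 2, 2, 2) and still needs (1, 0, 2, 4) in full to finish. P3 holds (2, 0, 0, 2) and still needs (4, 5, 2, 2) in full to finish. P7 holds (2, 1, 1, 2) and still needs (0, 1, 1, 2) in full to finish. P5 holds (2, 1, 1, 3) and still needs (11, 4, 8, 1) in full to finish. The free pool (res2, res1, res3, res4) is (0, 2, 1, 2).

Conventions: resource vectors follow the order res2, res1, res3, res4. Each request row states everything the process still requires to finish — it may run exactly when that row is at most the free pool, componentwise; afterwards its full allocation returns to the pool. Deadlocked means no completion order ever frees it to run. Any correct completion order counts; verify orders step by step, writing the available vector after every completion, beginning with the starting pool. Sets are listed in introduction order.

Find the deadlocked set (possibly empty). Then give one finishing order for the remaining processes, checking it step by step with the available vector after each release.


Nothing here is deadlocked.
Key observation: no deadlock: P7 fits now, and the freed resources carry the rest through.
A valid finishing order for the others: P7, P1, P3, P8, P2, P5. Verifying each step:
  pool = (0, 2, 1, 2)
  P7 needs (0, 1, 1, 2) <= (0, 2, 1, 2) -> finishes; pool += (2, 1, 1, 2) = (2, 3, 2, 4)
  P1 needs (1, 0, 2, 4) <= (2, 3, 2, 4) -> finishes; pool += (2, 2, 2, 2) = (4, 5, 4, 6)
  P3 needs (4, 5, 2, 2) <= (4, 5, 4, 6) -> finishes; pool += (2, 0, 0, 2) = (6, 5, 4, 8)
  P8 needs (1, 1, 0, 7) <= (6, 5, 4, 8) -> finishes; pool += (2, 2, 1, 2) = (8, 7, 5, 10)
  P2 needs (8, 6, 5, 7) <= (8, 7, 5, 10) -> finishes; pool += (3, 3, 3, 2) = (11, 10, 8, 12)
  P5 needs (11, 4, 8, 1) <= (11, 10, 8, 12) -> finishes; pool += (2, 1, 1, 3) = (13, 11, 9, 15)


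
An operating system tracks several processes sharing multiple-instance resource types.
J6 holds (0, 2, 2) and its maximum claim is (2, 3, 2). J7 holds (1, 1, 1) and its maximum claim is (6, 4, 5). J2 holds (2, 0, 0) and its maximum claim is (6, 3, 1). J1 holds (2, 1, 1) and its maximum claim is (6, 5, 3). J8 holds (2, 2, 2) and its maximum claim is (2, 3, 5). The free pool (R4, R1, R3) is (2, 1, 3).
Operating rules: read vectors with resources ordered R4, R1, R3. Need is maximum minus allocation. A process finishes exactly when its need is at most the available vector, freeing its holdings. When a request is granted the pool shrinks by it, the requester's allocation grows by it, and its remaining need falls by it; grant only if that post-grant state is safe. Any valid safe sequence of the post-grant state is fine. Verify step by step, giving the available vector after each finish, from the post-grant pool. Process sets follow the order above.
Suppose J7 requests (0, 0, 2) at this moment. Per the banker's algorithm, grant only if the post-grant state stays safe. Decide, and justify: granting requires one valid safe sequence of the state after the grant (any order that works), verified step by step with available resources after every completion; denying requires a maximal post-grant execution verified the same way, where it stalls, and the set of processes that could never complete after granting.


GRANT — the state after the grant stays safe, e.g. via J6, J8, J2, J7, J1.
Key observation: granting shrinks the pool to (2, 1, 1), yet J6 still fits and the chain goes through.
Verifying the post-grant state step by step:
  pool = (2, 1, 1)
  run J6 (needs (2, 1, 0), free (2, 1, 1)); after release of (0, 2, 2) the pool is (2, 3, 3)
  run J8 (needs (0, 1, 3), free (2, 3, 3)); after release of (2, 2, 2) the pool is (4, 5, 5)
  run J2 (needs (4, 3, 1), free (4, 5, 5)); after release of (2, 0, 0) the pool is (6, 5, 5)
  run J7 (needs (5, 3, 2), free (6, 5, 5)); after release of (1, 1, 3) the pool is (7, 6, 8)
  run J1 (needs (4, 4, 2), free (7, 6, 8)); after release of (2, 1, 1) the pool is (9, 7, 9)


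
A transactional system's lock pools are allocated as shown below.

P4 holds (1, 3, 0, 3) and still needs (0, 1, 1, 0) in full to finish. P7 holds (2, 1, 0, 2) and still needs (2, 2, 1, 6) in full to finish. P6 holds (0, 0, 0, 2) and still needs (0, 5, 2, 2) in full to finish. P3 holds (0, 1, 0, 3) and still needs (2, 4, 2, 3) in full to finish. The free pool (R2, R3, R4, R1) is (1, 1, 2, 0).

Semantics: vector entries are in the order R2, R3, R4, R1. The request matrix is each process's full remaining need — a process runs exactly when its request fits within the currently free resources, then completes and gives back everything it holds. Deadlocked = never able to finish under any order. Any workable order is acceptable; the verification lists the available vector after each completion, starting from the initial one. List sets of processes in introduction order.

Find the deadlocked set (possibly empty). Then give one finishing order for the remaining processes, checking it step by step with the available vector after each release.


Nothing here is deadlocked.
Key observation: there is always a runnable process — P4 first — so the state unwinds completely.
The rest can finish in the order P4, P3, P7, P6. Check, step by step:
  pool = (1, 1, 2, 0)
  P4 needs (0, 1, 1, 0) <= (1, 1, 2, 0) -> finishes; pool += (1, 3, 0, 3) = (2, 4, 2, 3)
  P3 needs (2, 4, 2, 3) <= (2, 4, 2, 3) -> finishes; pool += (0, 1, 0, 3) = (2, 5, 2, 6)
  P7 needs (2, 2, 1, 6) <= (2, 5, 2, 6) -> finishes; pool += (2, 1, 0, 2) = (4, 6, 2, 8)
  P6 needs (0, 5, 2, 2) <= (4, 6, 2, 8) -> finishes; pool += (0, 0, 0, 2) = (4, 6, 2, 10)


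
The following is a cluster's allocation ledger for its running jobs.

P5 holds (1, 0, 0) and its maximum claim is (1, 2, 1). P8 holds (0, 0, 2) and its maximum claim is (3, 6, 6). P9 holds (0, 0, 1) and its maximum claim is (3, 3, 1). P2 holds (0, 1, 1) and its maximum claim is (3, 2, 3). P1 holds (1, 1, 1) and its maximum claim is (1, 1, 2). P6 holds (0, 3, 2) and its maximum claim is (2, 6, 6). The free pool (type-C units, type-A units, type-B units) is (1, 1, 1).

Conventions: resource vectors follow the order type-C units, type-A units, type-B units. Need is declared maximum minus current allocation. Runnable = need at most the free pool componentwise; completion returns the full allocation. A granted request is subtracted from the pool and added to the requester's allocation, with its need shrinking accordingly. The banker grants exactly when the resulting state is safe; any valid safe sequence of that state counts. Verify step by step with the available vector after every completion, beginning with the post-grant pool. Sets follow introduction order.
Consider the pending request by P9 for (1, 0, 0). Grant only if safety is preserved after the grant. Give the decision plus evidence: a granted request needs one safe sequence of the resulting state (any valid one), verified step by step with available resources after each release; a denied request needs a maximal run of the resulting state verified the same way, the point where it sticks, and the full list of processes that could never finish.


DENY. Granting would leave the state unsafe.
Key observation: after P1, P5 the pool peaks at (2, 2, 2), and each blocked process is short somewhere: P8 on type-C units, type-A units, type-B units; P9 on type-A units; P2 on type-C units; P6 on type-A units, type-B units.
Pretend the grant happened; the run P1, P5 goes as far as possible. Walking it through:
  pool = (0, 1, 1)
  P1 needs (0, 0, 1) <= (0, 1, 1) -> finishes; pool += (1, 1, 1) = (1, 2, 2)
  P5 needs (0, 2, 1) <= (1, 2, 2) -> finishes; pool += (1, 0, 0) = (2, 2, 2)
  P8 still needs (3, 6, 4) but only (2, 2, 2) is free — short on type-C units, type-A units and type-B units
  P9 still needs (2, 3, 0) but only (2, 2, 2) is free — short on type-A units
  P2 still needs (3, 1, 2) but only (2, 2, 2) is free — short on type-C units
  P6 still needs (2, 3, 4) but only (2, 2, 2) is free — short on type-A units and type-B units
Processes that could never finish after the grant: P8, P9, P2 and P6.


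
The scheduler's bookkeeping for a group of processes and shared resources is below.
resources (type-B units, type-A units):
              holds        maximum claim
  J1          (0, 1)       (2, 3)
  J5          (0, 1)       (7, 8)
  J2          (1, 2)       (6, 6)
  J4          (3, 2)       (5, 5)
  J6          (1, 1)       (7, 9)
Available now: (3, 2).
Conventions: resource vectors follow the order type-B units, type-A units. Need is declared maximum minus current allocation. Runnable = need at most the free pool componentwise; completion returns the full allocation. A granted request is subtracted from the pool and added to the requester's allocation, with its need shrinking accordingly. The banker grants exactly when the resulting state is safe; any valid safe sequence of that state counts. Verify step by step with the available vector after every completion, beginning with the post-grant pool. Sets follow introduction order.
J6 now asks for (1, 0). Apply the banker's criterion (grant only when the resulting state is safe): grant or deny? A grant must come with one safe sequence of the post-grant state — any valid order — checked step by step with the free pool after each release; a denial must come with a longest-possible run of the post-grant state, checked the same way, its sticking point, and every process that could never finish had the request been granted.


DENY — the pretend-granted state is unsafe.
Key observation: after J1, J4, J2 the pool peaks at (6, 7), and each blocked process is short somewhere: J5 on type-B units; J6 on type-A units.
On the post-grant state, J1, J4, J2 is a maximal run — nothing extends it. Walking it through:
  pool = (2, 2)
  J1 needs (2, 2) <= (2, 2) -> finishes; pool += (0, 1) = (2, 3)
  J4 needs (2, 3) <= (2, 3) -> finishes; pool += (3, 2) = (5, 5)
  J2 needs (5, 4) <= (5, 5) -> finishes; pool += (1, 2) = (6, 7)
  J5 still needs (7, 7) but only (6, 7) is free — short on type-B units
  J6 still needs (5, 8) but only (6, 7) is free — short on type-A units
Processes that could never finish after the grant: J5 and J6.


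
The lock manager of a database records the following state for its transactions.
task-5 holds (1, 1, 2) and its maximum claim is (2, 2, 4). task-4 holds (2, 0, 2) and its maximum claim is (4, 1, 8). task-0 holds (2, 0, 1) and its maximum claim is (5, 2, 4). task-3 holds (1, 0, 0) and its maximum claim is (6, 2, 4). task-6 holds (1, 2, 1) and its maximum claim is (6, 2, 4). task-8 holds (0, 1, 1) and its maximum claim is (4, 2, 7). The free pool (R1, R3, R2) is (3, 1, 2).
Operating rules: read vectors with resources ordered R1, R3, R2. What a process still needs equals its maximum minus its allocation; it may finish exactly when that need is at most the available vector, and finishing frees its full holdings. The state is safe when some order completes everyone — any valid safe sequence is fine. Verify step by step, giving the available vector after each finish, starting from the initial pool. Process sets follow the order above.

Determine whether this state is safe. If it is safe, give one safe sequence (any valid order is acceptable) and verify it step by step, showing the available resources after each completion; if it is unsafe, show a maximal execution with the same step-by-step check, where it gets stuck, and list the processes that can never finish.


The state is SAFE; one workable sequence: task-5, task-0, task-3, task-6, task-4, task-8.
Key observation: at task-5 the run first touches a limit — (1, 1, 2) against (3, 1, 2), exact on a resource it actually requests.
Check, step by step:
  pool = (3, 1, 2)
  run task-5 (needs (1, 1, 2), free (3, 1, 2)); after release of (1, 1, 2) the pool is (4, 2, 4)
  run task-0 (needs (3, 2, 3), free (4, 2, 4)); after release of (2, 0, 1) the pool is (6, 2, 5)
  run task-3 (needs (5, 2, 4), free (6, 2, 5)); after release of (1, 0, 0) the pool is (7, 2, 5)
  run task-6 (needs (5, 0, 3), free (7, 2, 5)); after release of (1, 2, 1) the pool is (8, 4, 6)
  run task-4 (needs (2, 1, 6), free (8, 4, 6)); after release of (2, 0, 2) the pool is (10, 4, 8)
  run task-8 (needs (4, 1, 6), free (10, 4, 8)); after release of (0, 1, 1) the pool is (10, 5, 9)


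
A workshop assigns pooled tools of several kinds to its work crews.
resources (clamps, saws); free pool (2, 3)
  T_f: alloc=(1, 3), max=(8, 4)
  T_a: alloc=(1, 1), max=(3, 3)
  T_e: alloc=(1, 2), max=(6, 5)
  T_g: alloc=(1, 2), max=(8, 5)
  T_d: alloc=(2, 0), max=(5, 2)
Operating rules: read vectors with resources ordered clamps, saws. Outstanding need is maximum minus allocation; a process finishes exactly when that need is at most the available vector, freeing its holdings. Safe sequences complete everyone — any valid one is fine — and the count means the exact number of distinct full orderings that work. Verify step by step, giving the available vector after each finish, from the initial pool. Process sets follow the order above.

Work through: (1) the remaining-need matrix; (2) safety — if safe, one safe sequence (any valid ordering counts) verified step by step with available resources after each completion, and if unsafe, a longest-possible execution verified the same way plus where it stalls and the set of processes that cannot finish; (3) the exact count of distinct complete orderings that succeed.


(1) Outstanding need per process (order clamps, saws):
  T_f: (7, 1)
  T_a: (2, 2)
  T_e: (5, 3)
  T_g: (7, 3)
  T_d: (3, 2)
(2) UNSAFE — no complete ordering exists.
Key observation: clamps is the bottleneck — with T_a, T_d, T_e done the pool holds (6, 6), short of every remaining need.
A maximal execution: T_a, T_d, T_e — then nothing else fits. Verifying each step:
  pool = (2, 3)
  T_a: need (2, 2) fits (2, 3); releases (1, 1), pool now (3, 4)
  T_d: need (3, 2) fits (3, 4); releases (2, 0), pool now (5, 4)
  T_e: need (5, 3) fits (5, 4); releases (1, 2), pool now (6, 6)
  T_f cannot run: need (7, 1) vs free (6, 6) (insufficient clamps)
  T_g cannot run: need (7, 3) vs free (6, 6) (insufficient clamps)
Never able to finish: T_f and T_g.
(3) The exact count: 0 of the possible complete orderings are safe sequences.


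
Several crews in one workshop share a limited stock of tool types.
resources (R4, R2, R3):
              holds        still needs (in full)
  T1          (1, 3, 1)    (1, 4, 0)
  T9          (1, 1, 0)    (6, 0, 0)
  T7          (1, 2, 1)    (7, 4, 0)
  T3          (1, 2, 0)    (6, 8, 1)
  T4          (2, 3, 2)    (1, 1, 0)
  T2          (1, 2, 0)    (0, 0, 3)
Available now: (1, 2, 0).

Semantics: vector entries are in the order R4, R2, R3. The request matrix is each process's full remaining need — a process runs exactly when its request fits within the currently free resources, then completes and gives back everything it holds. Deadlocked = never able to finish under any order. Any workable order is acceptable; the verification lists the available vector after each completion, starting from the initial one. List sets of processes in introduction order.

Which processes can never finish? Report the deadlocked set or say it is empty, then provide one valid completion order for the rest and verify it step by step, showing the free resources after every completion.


Deadlocked: T9, T7 and T3.
Key observation: T4, T1, T2 can finish, but then (5, 10, 3) is all there is, and the blocked group's R4 demands exceed it.
A valid finishing order for the others: T4, T1, T2. Step-by-step check:
  pool = (1, 2, 0)
  T4 needs (1, 1, 0) <= (1, 2, 0) -> finishes; pool += (2, 3, 2) = (3, 5, 2)
  T1 needs (1, 4, 0) <= (3, 5, 2) -> finishes; pool += (1, 3, 1) = (4, 8, 3)
  T2 needs (0, 0, 3) <= (4, 8, 3) -> finishes; pool += (1, 2, 0) = (5, 10, 3)
None of the blocked processes ever fits:
  T9 cannot run: need (6, 0, 0) vs free (5, 10, 3) (insufficient R4)
  T7 cannot run: need (7, 4, 0) vs free (5, 10, 3) (insufficient R4)
  T3 cannot run: need (6, 8, 1) vs free (5, 10, 3) (insufficient R4)


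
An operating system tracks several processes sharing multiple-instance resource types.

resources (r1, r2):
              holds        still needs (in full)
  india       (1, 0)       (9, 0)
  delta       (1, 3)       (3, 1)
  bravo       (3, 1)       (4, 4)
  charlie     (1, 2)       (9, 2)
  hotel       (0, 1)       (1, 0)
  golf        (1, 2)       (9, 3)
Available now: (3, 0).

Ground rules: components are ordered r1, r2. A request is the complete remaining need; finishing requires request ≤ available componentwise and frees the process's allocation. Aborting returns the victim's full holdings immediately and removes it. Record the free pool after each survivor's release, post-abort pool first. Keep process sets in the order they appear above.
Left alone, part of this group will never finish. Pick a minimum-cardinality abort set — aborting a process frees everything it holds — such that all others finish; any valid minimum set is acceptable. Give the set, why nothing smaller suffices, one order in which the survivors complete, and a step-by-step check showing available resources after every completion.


The answer: abort india and golf.
Key observation: charlie had no path to completion before; after the abort of india and golf ((2, 2) returned), step 4 is where it fits.
Why nothing smaller works — every single abort fails: india alone leaves charlie blocked (short on r1); delta alone leaves india blocked (short on r1); bravo alone leaves india blocked (short on r1); charlie alone leaves india blocked (short on r1); hotel alone leaves india blocked (short on r1); golf alone leaves india blocked (short on r1).
Survivors finish in the order: delta, bravo, hotel, charlie. Verifying each step (pool after the aborts first):
  pool = (5, 2)
  delta: need (3, 1) fits (5, 2); releases (1, 3), pool now (6, 5)
  bravo: need (4, 4) fits (6, 5); releases (3, 1), pool now (9, 6)
  hotel: need (1, 0) fits (9, 6); releases (0, 1), pool now (9, 7)
  charlie: need (9, 2) fits (9, 7); releases (1, 2), pool now (10, 9)


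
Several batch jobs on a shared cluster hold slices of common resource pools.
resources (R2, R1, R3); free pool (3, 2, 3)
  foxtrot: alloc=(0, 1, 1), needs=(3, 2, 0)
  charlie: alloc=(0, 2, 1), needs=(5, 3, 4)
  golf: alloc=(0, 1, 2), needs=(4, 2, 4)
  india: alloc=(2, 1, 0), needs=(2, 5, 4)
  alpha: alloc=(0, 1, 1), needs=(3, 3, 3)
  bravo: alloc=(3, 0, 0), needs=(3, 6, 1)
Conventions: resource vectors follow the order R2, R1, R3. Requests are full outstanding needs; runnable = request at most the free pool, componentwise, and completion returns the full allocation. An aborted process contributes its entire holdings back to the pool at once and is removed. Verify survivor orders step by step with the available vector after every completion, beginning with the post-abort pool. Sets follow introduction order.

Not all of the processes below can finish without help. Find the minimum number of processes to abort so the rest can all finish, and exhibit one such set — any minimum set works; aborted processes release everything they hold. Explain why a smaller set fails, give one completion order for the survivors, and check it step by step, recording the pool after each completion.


The answer: abort bravo.
Key observation: the deadlocked golf becomes finishable only because bravo released (3, 0, 0); it completes at step 2 below.
Why nothing smaller works: aborting no one leaves the state deadlocked as given.
One survivor order: foxtrot, golf, alpha, charlie, india. Check, step by step (post-abort pool first):
  pool = (6, 2, 3)
  foxtrot needs (3, 2, 0) <= (6, 2, 3) -> finishes; pool += (0, 1, 1) = (6, 3, 4)
  golf needs (4, 2, 4) <= (6, 3, 4) -> finishes; pool += (0, 1, 2) = (6, 4, 6)
  alpha needs (3, 3, 3) <= (6, 4, 6) -> finishes; pool += (0, 1, 1) = (6, 5, 7)
  charlie needs (5, 3, 4) <= (6, 5, 7) -> finishes; pool += (0, 2, 1) = (6, 7, 8)
  india needs (2, 5, 4) <= (6, 7, 8) -> finishes; pool += (2, 1, 0) = (8, 8, 8)


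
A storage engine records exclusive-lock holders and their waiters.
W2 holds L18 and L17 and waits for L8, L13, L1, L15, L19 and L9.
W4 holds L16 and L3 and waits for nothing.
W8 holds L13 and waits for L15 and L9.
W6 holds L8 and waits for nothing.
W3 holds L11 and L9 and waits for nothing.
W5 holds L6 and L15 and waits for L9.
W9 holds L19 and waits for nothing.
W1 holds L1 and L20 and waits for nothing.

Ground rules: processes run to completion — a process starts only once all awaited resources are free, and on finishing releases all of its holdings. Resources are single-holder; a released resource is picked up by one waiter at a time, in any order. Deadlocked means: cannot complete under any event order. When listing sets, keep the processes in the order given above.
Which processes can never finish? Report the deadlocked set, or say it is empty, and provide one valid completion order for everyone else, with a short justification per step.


The deadlocked set is empty.
Key observation: all waits point, directly or indirectly, at processes that can finish, so nothing is permanently blocked.
The rest can finish in the order W6, W4, W3, W1, W5, W9, W8, W2.
Verifying each step:
  W6 waits on nothing -> runs at once and releases L8
  W4 waits on nothing -> runs at once and releases L16 and L3
  W3 waits on nothing -> runs at once and releases L11 and L9
  W1 waits on nothing -> runs at once and releases L1 and L20
  W5 waits on L9 — all released -> runs and releases L6 and L15
  W9 waits on nothing -> runs at once and releases L19
  W8 waits on L15 and L9 — all released -> runs and releases L13
  W2 waits on L8, L13, L1, L15, L19 and L9 — all released -> runs and releases L18 and L17
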